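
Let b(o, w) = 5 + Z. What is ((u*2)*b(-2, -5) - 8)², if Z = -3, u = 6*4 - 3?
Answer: 5776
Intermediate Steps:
u = 21 (u = 24 - 3 = 21)
b(o, w) = 2 (b(o, w) = 5 - 3 = 2)
((u*2)*b(-2, -5) - 8)² = ((21*2)*2 - 8)² = (42*2 - 8)² = (84 - 8)² = 76² = 5776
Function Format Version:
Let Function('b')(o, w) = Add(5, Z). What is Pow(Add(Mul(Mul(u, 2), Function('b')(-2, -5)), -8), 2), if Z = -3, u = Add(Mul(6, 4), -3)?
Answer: 5776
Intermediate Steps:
u = 21 (u = Add(24, -3) = 21)
Function('b')(o, w) = 2 (Function('b')(o, w) = Add(5, -3) = 2)
Pow(Add(Mul(Mul(u, 2), Function('b')(-2, -5)), -8), 2) = Pow(Add(Mul(Mul(21, 2), 2), -8), 2) = Pow(Add(Mul(42, 2), -8), 2) = Pow(Add(84, -8), 2) = Pow(76, 2) = 5776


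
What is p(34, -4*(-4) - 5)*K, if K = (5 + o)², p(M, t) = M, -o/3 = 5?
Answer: 3400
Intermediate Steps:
o = -15 (o = -3*5 = -15)
K = 100 (K = (5 - 15)² = (-10)² = 100)
p(34, -4*(-4) - 5)*K = 34*100 = 3400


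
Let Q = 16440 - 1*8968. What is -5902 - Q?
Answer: -13374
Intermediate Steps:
Q = 7472 (Q = 16440 - 8968 = 7472)
-5902 - Q = -5902 - 1*7472 = -5902 - 7472 = -13374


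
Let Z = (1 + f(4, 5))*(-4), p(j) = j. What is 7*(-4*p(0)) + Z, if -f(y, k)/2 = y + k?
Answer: 68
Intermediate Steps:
f(y, k) = -2*k - 2*y (f(y, k) = -2*(y + k) = -2*(k + y) = -2*k - 2*y)
Z = 68 (Z = (1 + (-2*5 - 2*4))*(-4) = (1 + (-10 - 8))*(-4) = (1 - 18)*(-4) = -17*(-4) = 68)
7*(-4*p(0)) + Z = 7*(-4*0) + 68 = 7*0 + 68 = 0 + 68 = 68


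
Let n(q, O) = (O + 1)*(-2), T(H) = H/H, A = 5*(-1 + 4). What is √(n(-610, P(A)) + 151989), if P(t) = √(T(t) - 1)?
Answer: √151987 ≈ 389.85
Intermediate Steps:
A = 15 (A = 5*3 = 15)
T(H) = 1
P(t) = 0 (P(t) = √(1 - 1) = √0 = 0)
n(q, O) = -2 - 2*O (n(q, O) = (1 + O)*(-2) = -2 - 2*O)
√(n(-610, P(A)) + 151989) = √((-2 - 2*0) + 151989) = √((-2 + 0) + 151989) = √(-2 + 151989) = √151987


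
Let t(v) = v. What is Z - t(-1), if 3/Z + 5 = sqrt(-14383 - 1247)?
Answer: 3128/3131 - 3*I*sqrt(15630)/15655 ≈ 0.99904 - 0.023958*I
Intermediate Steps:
Z = 3/(-5 + I*sqrt(15630)) (Z = 3/(-5 + sqrt(-14383 - 1247)) = 3/(-5 + sqrt(-15630)) = 3/(-5 + I*sqrt(15630)) ≈ -0.00095816 - 0.023958*I)
Z - t(-1) = (-3/3131 - 3*I*sqrt(15630)/15655) - 1*(-1) = (-3/3131 - 3*I*sqrt(15630)/15655) + 1 = 3128/3131 - 3*I*sqrt(15630)/15655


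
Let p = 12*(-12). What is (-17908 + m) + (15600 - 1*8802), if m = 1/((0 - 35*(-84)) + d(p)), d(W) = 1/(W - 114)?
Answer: -8427145832/758519 ≈ -11110.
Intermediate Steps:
p = -144
d(W) = 1/(-114 + W)
m = 258/758519 (m = 1/((0 - 35*(-84)) + 1/(-114 - 144)) = 1/((0 + 2940) + 1/(-258)) = 1/(2940 - 1/258) = 1/(758519/258) = 258/758519 ≈ 0.00034014)
(-17908 + m) + (15600 - 1*8802) = (-17908 + 258/758519) + (15600 - 1*8802) = -13583557994/758519 + (15600 - 8802) = -13583557994/758519 + 6798 = -8427145832/758519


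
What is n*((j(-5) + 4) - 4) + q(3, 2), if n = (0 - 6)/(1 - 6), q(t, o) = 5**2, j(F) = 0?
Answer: 25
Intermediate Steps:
q(t, o) = 25
n = 6/5 (n = -6/(-5) = -6*(-1/5) = 6/5 ≈ 1.2000)
n*((j(-5) + 4) - 4) + q(3, 2) = 6*((0 + 4) - 4)/5 + 25 = 6*(4 - 4)/5 + 25 = (6/5)*0 + 25 = 0 + 25 = 25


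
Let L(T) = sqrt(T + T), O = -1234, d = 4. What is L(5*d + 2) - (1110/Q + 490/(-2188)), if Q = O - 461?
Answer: 108641/123622 + 2*sqrt(11) ≈ 7.5121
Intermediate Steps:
Q = -1695 (Q = -1234 - 461 = -1695)
L(T) = sqrt(2)*sqrt(T) (L(T) = sqrt(2*T) = sqrt(2)*sqrt(T))
L(5*d + 2) - (1110/Q + 490/(-2188)) = sqrt(2)*sqrt(5*4 + 2) - (1110/(-1695) + 490/(-2188)) = sqrt(2)*sqrt(20 + 2) - (1110*(-1/1695) + 490*(-1/2188)) = sqrt(2)*sqrt(22) - (-74/113 - 245/1094) = 2*sqrt(11) - 1*(-108641/123622) = 2*sqrt(11) + 108641/123622 = 108641/123622 + 2*sqrt(11)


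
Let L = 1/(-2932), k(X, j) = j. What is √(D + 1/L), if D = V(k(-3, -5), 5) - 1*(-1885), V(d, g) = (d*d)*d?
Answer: 2*I*√293 ≈ 34.234*I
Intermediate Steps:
L = -1/2932 ≈ -0.00034106
V(d, g) = d³ (V(d, g) = d²*d = d³)
D = 1760 (D = (-5)³ - 1*(-1885) = -125 + 1885 = 1760)
√(D + 1/L) = √(1760 + 1/(-1/2932)) = √(1760 - 2932) = √(-1172) = 2*I*√293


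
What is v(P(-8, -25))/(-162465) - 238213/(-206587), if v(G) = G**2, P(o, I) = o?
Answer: 38688053477/33563156955 ≈ 1.1527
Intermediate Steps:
v(P(-8, -25))/(-162465) - 238213/(-206587) = (-8)**2/(-162465) - 238213/(-206587) = 64*(-1/162465) - 238213*(-1/206587) = -64/162465 + 238213/206587 = 38688053477/33563156955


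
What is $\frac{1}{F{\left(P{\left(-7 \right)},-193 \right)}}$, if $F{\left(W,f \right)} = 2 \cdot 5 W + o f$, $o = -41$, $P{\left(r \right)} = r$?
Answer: $\frac{1}{7843} \approx 0.0001275$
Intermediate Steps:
$F{\left(W,f \right)} = - 41 f + 10 W$ ($F{\left(W,f \right)} = 2 \cdot 5 W - 41 f = 10 W - 41 f = - 41 f + 10 W$)
$\frac{1}{F{\left(P{\left(-7 \right)},-193 \right)}} = \frac{1}{\left(-41\right) \left(-193\right) + 10 \left(-7\right)} = \frac{1}{7913 - 70} = \frac{1}{7843}$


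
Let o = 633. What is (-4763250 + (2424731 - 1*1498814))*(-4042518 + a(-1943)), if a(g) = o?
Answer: 15510058692705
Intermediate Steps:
a(g) = 633
(-4763250 + (2424731 - 1*1498814))*(-4042518 + a(-1943)) = (-4763250 + (2424731 - 1*1498814))*(-4042518 + 633) = (-4763250 + (2424731 - 1498814))*(-4041885) = (-4763250 + 925917)*(-4041885) = -3837333*(-4041885) = 15510058692705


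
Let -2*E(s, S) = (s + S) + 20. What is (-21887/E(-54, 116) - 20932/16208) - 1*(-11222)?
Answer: 1952804875/166132 ≈ 11755.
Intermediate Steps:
E(s, S) = -10 - S/2 - s/2 (E(s, S) = -((s + S) + 20)/2 = -((S + s) + 20)/2 = -(20 + S + s)/2 = -10 - S/2 - s/2)
(-21887/E(-54, 116) - 20932/16208) - 1*(-11222) = (-21887/(-10 - 1/2*116 - 1/2*(-54)) - 20932/16208) - 1*(-11222) = (-21887/(-10 - 58 + 27) - 20932*1/16208) + 11222 = (-21887/(-41) - 5233/4052) + 11222 = (-21887*(-1/41) - 5233/4052) + 11222 = (21887/41 - 5233/4052) + 11222 = 88471571/166132 + 11222 = 1952804875/166132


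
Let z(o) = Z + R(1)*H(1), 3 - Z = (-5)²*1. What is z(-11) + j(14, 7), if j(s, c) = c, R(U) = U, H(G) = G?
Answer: -14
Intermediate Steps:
Z = -22 (Z = 3 - (-5)² = 3 - 25 = -22)
z(o) = -21 (z(o) = -22 + 1*1 = -22 + 1 = -21)
z(-11) + j(14, 7) = -21 + 7 = -14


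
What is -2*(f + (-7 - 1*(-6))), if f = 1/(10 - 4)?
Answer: 5/3 ≈ 1.6667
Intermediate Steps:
f = ⅙ (f = 1/6 = ⅙ ≈ 0.16667)
-2*(f + (-7 - 1*(-6))) = -2*(⅙ + (-7 - 1*(-6))) = -2*(⅙ + (-7 + 6)) = -2*(⅙ - 1) = -2*(-⅚) = 5/3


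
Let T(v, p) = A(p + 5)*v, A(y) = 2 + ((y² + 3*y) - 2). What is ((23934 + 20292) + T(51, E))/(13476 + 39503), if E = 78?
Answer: 408264/52979 ≈ 7.7061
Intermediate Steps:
A(y) = y² + 3*y (A(y) = 2 + (-2 + y² + 3*y) = y² + 3*y)
T(v, p) = v*(5 + p)*(8 + p) (T(v, p) = ((p + 5)*(3 + (p + 5)))*v = ((5 + p)*(3 + (5 + p)))*v = ((5 + p)*(8 + p))*v = v*(5 + p)*(8 + p))
((23934 + 20292) + T(51, E))/(13476 + 39503) = ((23934 + 20292) + 51*(5 + 78)*(8 + 78))/(13476 + 39503) = (44226 + 51*83*86)/52979 = (44226 + 364038)*(1/52979) = 408264*(1/52979) = 408264/52979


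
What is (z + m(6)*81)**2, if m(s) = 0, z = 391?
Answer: 152881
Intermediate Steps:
(z + m(6)*81)**2 = (391 + 0*81)**2 = (391 + 0)**2 = 391**2 = 152881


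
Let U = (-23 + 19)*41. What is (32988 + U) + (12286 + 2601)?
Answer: 47711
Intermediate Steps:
U = -164 (U = -4*41 = -164)
(32988 + U) + (12286 + 2601) = (32988 - 164) + (12286 + 2601) = 32824 + 14887 = 47711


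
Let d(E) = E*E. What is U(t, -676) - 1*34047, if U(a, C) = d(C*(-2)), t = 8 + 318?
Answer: 1793857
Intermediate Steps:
t = 326
d(E) = E²
U(a, C) = 4*C² (U(a, C) = (C*(-2))² = (-2*C)² = 4*C²)
U(t, -676) - 1*34047 = 4*(-676)² - 1*34047 = 4*456976 - 34047 = 1827904 - 34047 = 1793857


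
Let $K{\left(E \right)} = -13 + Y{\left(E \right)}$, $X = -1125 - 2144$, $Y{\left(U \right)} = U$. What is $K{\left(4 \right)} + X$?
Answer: $-3278$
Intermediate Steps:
$X = -3269$
$K{\left(E \right)} = -13 + E$
$K{\left(4 \right)} + X = \left(-13 + 4\right) - 3269 = -9 - 3269 = -3278$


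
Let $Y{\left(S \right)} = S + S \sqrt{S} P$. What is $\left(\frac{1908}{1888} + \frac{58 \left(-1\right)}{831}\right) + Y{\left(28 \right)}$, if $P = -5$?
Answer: $\frac{11351507}{392232} - 280 \sqrt{7} \approx -711.87$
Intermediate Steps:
$Y{\left(S \right)} = S - 5 S^{\frac{3}{2}}$ ($Y{\left(S \right)} = S + S \sqrt{S} \left(-5\right) = S + S^{\frac{3}{2}} \left(-5\right) = S - 5 S^{\frac{3}{2}}$)
$\left(\frac{1908}{1888} + \frac{58 \left(-1\right)}{831}\right) + Y{\left(28 \right)} = \left(\frac{1908}{1888} + \frac{58 \left(-1\right)}{831}\right) + \left(28 - 5 \cdot 28^{\frac{3}{2}}\right) = \left(1908 \cdot \frac{1}{1888} - \frac{58}{831}\right) + \left(28 - 5 \cdot 56 \sqrt{7}\right) = \left(\frac{477}{472} - \frac{58}{831}\right) + \left(28 - 280 \sqrt{7}\right) = \frac{369011}{392232} + \left(28 - 280 \sqrt{7}\right) = \frac{11351507}{392232} - 280 \sqrt{7}$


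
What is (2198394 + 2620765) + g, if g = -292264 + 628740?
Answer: 5155635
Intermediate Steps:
g = 336476
(2198394 + 2620765) + g = (2198394 + 2620765) + 336476 = 4819159 + 336476 = 5155635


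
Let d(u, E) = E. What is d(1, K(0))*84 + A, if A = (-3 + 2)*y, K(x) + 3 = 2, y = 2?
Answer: -86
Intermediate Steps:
K(x) = -1 (K(x) = -3 + 2 = -1)
A = -2 (A = (-3 + 2)*2 = -1*2 = -2)
d(1, K(0))*84 + A = -1*84 - 2 = -84 - 2 = -86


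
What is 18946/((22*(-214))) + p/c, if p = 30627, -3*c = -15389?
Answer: 6409807/3293246 ≈ 1.9464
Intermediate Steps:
c = 15389/3 (c = -1/3*(-15389) = 15389/3 ≈ 5129.7)
18946/((22*(-214))) + p/c = 18946/((22*(-214))) + 30627/(15389/3) = 18946/(-4708) + 30627*(3/15389) = 18946*(-1/4708) + 91881/15389 = -9473/2354 + 91881/15389 = 6409807/3293246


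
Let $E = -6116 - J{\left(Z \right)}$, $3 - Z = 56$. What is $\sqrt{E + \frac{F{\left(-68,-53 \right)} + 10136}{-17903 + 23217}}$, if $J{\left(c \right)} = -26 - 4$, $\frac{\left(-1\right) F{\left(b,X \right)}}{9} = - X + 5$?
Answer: $\frac{13 i \sqrt{254155335}}{2657} \approx 78.001 i$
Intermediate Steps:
$Z = -53$ ($Z = 3 - 56 = -53$)
$F{\left(b,X \right)} = -45 + 9 X$ ($F{\left(b,X \right)} = - 9 \left(- X + 5\right) = - 9 \left(5 - X\right) = -45 + 9 X$)
$J{\left(c \right)} = -30$
$E = -6086$ ($E = -6116 - -30 = -6116 + 30 = -6086$)
$\sqrt{E + \frac{F{\left(-68,-53 \right)} + 10136}{-17903 + 23217}} = \sqrt{-6086 + \frac{\left(-45 + 9 \left(-53\right)\right) + 10136}{-17903 + 23217}} = \sqrt{-6086 + \frac{\left(-45 - 477\right) + 10136}{5314}} = \sqrt{-6086 + \left(-522 + 10136\right) \frac{1}{5314}} = \sqrt{-6086 + 9614 \cdot \frac{1}{5314}} = \sqrt{-6086 + \frac{4807}{2657}} = \sqrt{- \frac{16165695}{2657}} = \frac{13 i \sqrt{254155335}}{2657}$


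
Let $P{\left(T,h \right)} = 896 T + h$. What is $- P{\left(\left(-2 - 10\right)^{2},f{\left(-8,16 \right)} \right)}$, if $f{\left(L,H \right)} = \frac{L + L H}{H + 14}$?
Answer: $- \frac{1935292}{15} \approx -1.2902 \cdot 10^{5}$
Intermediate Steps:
$f{\left(L,H \right)} = \frac{L + H L}{14 + H}$
$P{\left(T,h \right)} = h + 896 T$
$- P{\left(\left(-2 - 10\right)^{2},f{\left(-8,16 \right)} \right)} = - (- \frac{8 \left(1 + 16\right)}{14 + 16} + 896 \left(-2 - 10\right)^{2}) = - (\left(-8\right) \frac{1}{30} \cdot 17 + 896 \left(-12\right)^{2}) = - (\left(-8\right) \frac{1}{30} \cdot 17 + 896 \cdot 144) = - (- \frac{68}{15} + 129024) = \left(-1\right) \frac{1935292}{15} = - \frac{1935292}{15}$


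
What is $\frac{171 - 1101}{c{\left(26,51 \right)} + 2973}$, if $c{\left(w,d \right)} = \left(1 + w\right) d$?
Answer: $- \frac{31}{145} \approx -0.21379$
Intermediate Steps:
$c{\left(w,d \right)} = d \left(1 + w\right)$
$\frac{171 - 1101}{c{\left(26,51 \right)} + 2973} = \frac{171 - 1101}{51 \left(1 + 26\right) + 2973} = - \frac{930}{51 \cdot 27 + 2973} = - \frac{930}{1377 + 2973} = - \frac{930}{4350} = \left(-930\right) \frac{1}{4350} = - \frac{31}{145}$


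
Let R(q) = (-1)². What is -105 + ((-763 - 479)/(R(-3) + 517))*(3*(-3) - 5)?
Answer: -2643/37 ≈ -71.432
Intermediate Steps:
R(q) = 1
-105 + ((-763 - 479)/(R(-3) + 517))*(3*(-3) - 5) = -105 + ((-763 - 479)/(1 + 517))*(3*(-3) - 5) = -105 + (-1242/518)*(-9 - 5) = -105 - 1242*1/518*(-14) = -105 - 621/259*(-14) = -105 + 1242/37 = -2643/37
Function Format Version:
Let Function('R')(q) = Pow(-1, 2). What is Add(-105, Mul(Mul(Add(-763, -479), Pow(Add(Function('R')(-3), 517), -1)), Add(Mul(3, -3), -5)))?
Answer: Rational(-2643, 37) ≈ -71.432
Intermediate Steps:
Function('R')(q) = 1
Add(-105, Mul(Mul(Add(-763, -479), Pow(Add(Function('R')(-3), 517), -1)), Add(Mul(3, -3), -5))) = Add(-105, Mul(Mul(Add(-763, -479), Pow(Add(1, 517), -1)), Add(Mul(3, -3), -5))) = Add(-105, Mul(Mul(-1242, Pow(518, -1)), Add(-9, -5))) = Add(-105, Mul(Mul(-1242, Rational(1, 518)), -14)) = Add(-105, Mul(Rational(-621, 259), -14)) = Add(-105, Rational(1242, 37)) = Rational(-2643, 37)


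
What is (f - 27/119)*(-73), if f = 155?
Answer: -1344514/119 ≈ -11298.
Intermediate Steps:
(f - 27/119)*(-73) = (155 - 27/119)*(-73) = (18418/119)*(-73) = -1344514/119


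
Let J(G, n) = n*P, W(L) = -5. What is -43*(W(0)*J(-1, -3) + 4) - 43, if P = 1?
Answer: -860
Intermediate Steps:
J(G, n) = n (J(G, n) = n*1 = n)
-43*(W(0)*J(-1, -3) + 4) - 43 = -43*(-5*(-3) + 4) - 43 = -43*(15 + 4) - 43 = -43*19 - 43 = -817 - 43 = -860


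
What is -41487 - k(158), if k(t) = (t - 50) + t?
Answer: -41753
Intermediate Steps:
k(t) = -50 + 2*t (k(t) = (-50 + t) + t = -50 + 2*t)
-41487 - k(158) = -41487 - (-50 + 2*158) = -41487 - (-50 + 316) = -41487 - 1*266 = -41487 - 266 = -41753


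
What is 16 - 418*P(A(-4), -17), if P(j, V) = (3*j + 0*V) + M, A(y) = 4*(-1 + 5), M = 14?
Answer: -25900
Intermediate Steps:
A(y) = 16 (A(y) = 4*4 = 16)
P(j, V) = 14 + 3*j (P(j, V) = (3*j + 0*V) + 14 = (3*j + 0) + 14 = 3*j + 14 = 14 + 3*j)
16 - 418*P(A(-4), -17) = 16 - 418*(14 + 3*16) = 16 - 418*(14 + 48) = 16 - 418*62 = 16 - 25916 = -25900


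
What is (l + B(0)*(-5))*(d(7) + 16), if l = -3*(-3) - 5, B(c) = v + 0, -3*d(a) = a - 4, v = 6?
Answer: -390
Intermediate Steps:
d(a) = 4/3 - a/3 (d(a) = -(a - 4)/3 = -(-4 + a)/3 = 4/3 - a/3)
B(c) = 6 (B(c) = 6 + 0 = 6)
l = 4 (l = 9 - 5 = 4)
(l + B(0)*(-5))*(d(7) + 16) = (4 + 6*(-5))*((4/3 - ⅓*7) + 16) = (4 - 30)*((4/3 - 7/3) + 16) = -26*(-1 + 16) = -26*15 = -390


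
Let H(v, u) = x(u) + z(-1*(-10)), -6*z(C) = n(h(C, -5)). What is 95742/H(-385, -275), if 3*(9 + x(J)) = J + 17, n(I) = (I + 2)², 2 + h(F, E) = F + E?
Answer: -574452/595 ≈ -965.47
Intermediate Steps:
h(F, E) = -2 + E + F (h(F, E) = -2 + (F + E) = -2 + (E + F) = -2 + E + F)
n(I) = (2 + I)²
x(J) = -10/3 + J/3 (x(J) = -9 + (J + 17)/3 = -9 + (17 + J)/3 = -9 + (17/3 + J/3) = -10/3 + J/3)
z(C) = -(-5 + C)²/6 (z(C) = -(2 + (-2 - 5 + C))²/6 = -(2 + (-7 + C))²/6 = -(-5 + C)²/6)
H(v, u) = -15/2 + u/3 (H(v, u) = (-10/3 + u/3) - (-5 - 1*(-10))²/6 = (-10/3 + u/3) - (-5 + 10)²/6 = (-10/3 + u/3) - ⅙*5² = (-10/3 + u/3) - ⅙*25 = (-10/3 + u/3) - 25/6 = -15/2 + u/3)
95742/H(-385, -275) = 95742/(-15/2 + (⅓)*(-275)) = 95742/(-15/2 - 275/3) = 95742/(-595/6) = 95742*(-6/595) = -574452/595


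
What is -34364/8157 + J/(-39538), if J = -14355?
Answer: -1241590097/322511466 ≈ -3.8498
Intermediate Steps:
-34364/8157 + J/(-39538) = -34364/8157 - 14355/(-39538) = -34364*1/8157 - 14355*(-1/39538) = -34364/8157 + 14355/39538 = -1241590097/322511466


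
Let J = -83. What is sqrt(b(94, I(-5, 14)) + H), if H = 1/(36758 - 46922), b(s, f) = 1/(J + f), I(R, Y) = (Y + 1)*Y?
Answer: sqrt(26768679)/58674 ≈ 0.088180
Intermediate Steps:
I(R, Y) = Y*(1 + Y) (I(R, Y) = (1 + Y)*Y = Y*(1 + Y))
b(s, f) = 1/(-83 + f)
H = -1/10164 (H = 1/(-10164) = -1/10164 ≈ -9.8386e-5)
sqrt(b(94, I(-5, 14)) + H) = sqrt(1/(-83 + 14*(1 + 14)) - 1/10164) = sqrt(1/(-83 + 14*15) - 1/10164) = sqrt(1/(-83 + 210) - 1/10164) = sqrt(1/127 - 1/10164) = sqrt(10037/1290828) = sqrt(26768679)/58674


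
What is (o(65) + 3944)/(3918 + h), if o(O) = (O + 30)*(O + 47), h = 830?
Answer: 3646/1187 ≈ 3.0716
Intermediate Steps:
o(O) = (30 + O)*(47 + O)
(o(65) + 3944)/(3918 + h) = ((1410 + 65² + 77*65) + 3944)/(3918 + 830) = ((1410 + 4225 + 5005) + 3944)/4748 = (10640 + 3944)*(1/4748) = 14584*(1/4748) = 3646/1187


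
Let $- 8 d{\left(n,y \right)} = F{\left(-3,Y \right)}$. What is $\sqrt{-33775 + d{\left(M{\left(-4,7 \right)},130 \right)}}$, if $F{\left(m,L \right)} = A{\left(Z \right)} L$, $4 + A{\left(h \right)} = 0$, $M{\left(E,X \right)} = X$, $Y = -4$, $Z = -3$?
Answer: $9 i \sqrt{417} \approx 183.79 i$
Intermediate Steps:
$A{\left(h \right)} = -4$ ($A{\left(h \right)} = -4 + 0 = -4$)
$F{\left(m,L \right)} = - 4 L$
$d{\left(n,y \right)} = -2$ ($d{\left(n,y \right)} = - \frac{\left(-4\right) \left(-4\right)}{8} = \left(- \frac{1}{8}\right) 16 = -2$)
$\sqrt{-33775 + d{\left(M{\left(-4,7 \right)},130 \right)}} = \sqrt{-33775 - 2} = \sqrt{-33777} = 9 i \sqrt{417}$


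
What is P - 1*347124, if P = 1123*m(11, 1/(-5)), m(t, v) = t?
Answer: -334771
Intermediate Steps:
P = 12353 (P = 1123*11 = 12353)
P - 1*347124 = 12353 - 1*347124 = 12353 - 347124 = -334771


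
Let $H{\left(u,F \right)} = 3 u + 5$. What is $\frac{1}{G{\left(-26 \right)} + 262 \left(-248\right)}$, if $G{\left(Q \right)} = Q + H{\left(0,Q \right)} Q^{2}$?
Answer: $- \frac{1}{61622} \approx -1.6228 \cdot 10^{-5}$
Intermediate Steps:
$H{\left(u,F \right)} = 5 + 3 u$
$G{\left(Q \right)} = Q + 5 Q^{2}$ ($G{\left(Q \right)} = Q + \left(5 + 3 \cdot 0\right) Q^{2} = Q + \left(5 + 0\right) Q^{2} = Q + 5 Q^{2}$)
$\frac{1}{G{\left(-26 \right)} + 262 \left(-248\right)} = \frac{1}{- 26 \left(1 + 5 \left(-26\right)\right) + 262 \left(-248\right)} = \frac{1}{- 26 \left(1 - 130\right) - 64976} = \frac{1}{\left(-26\right) \left(-129\right) - 64976} = \frac{1}{3354 - 64976} = \frac{1}{-61622} = - \frac{1}{61622}$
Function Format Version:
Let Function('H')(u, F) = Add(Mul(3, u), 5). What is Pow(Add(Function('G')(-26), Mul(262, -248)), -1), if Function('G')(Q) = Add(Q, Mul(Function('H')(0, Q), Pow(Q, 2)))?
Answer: Rational(-1, 61622) ≈ -1.6228e-5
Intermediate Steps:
Function('H')(u, F) = Add(5, Mul(3, u))
Function('G')(Q) = Add(Q, Mul(5, Pow(Q, 2))) (Function('G')(Q) = Add(Q, Mul(Add(5, Mul(3, 0)), Pow(Q, 2))) = Add(Q, Mul(Add(5, 0), Pow(Q, 2))) = Add(Q, Mul(5, Pow(Q, 2))))
Pow(Add(Function('G')(-26), Mul(262, -248)), -1) = Pow(Add(Mul(-26, Add(1, Mul(5, -26))), Mul(262, -248)), -1) = Pow(Add(Mul(-26, Add(1, -130)), -64976), -1) = Pow(Add(Mul(-26, -129), -64976), -1) = Pow(Add(3354, -64976), -1) = Pow(-61622, -1) = Rational(-1, 61622)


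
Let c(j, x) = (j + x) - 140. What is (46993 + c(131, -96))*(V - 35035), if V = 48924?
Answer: 651227432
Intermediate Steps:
c(j, x) = -140 + j + x
(46993 + c(131, -96))*(V - 35035) = (46993 + (-140 + 131 - 96))*(48924 - 35035) = (46993 - 105)*13889 = 46888*13889 = 651227432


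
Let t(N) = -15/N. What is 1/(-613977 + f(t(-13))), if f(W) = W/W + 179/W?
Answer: -15/9207313 ≈ -1.6291e-6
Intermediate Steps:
f(W) = 1 + 179/W
1/(-613977 + f(t(-13))) = 1/(-613977 + (179 - 15/(-13))/((-15/(-13)))) = 1/(-613977 + (179 - 15*(-1/13))/((-15*(-1/13)))) = 1/(-613977 + (179 + 15/13)/(15/13)) = 1/(-613977 + (13/15)*(2342/13)) = 1/(-613977 + 2342/15) = 1/(-9207313/15) = -15/9207313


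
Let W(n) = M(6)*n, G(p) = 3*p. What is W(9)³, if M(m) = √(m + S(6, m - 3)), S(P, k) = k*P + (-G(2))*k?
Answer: 4374*√6 ≈ 10714.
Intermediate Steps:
S(P, k) = -6*k + P*k (S(P, k) = k*P + (-3*2)*k = P*k + (-1*6)*k = P*k - 6*k = -6*k + P*k)
M(m) = √m (M(m) = √(m + (m - 3)*(-6 + 6)) = √(m + (-3 + m)*0) = √(m + 0) = √m)
W(n) = n*√6 (W(n) = √6*n = n*√6)
W(9)³ = (9*√6)³ = 4374*√6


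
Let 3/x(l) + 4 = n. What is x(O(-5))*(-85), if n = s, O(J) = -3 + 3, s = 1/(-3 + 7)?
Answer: 68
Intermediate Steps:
s = ¼ (s = 1/4 = ¼ ≈ 0.25000)
O(J) = 0
n = ¼ ≈ 0.25000
x(l) = -⅘ (x(l) = 3/(-4 + ¼) = 3/(-15/4) = 3*(-4/15) = -⅘)
x(O(-5))*(-85) = -⅘*(-85) = 68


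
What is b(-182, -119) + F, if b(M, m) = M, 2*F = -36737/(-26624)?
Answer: -9654399/53248 ≈ -181.31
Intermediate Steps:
F = 36737/53248 (F = (-36737/(-26624))/2 = (-36737*(-1/26624))/2 = (½)*(36737/26624) = 36737/53248 ≈ 0.68992)
b(-182, -119) + F = -182 + 36737/53248 = -9654399/53248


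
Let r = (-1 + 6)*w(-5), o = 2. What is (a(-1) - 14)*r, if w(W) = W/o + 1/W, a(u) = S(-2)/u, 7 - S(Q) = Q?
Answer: 621/2 ≈ 310.50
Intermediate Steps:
S(Q) = 7 - Q
a(u) = 9/u (a(u) = (7 - 1*(-2))/u = (7 + 2)/u = 9/u)
w(W) = 1/W + W/2 (w(W) = W/2 + 1/W = 1/W + W/2)
r = -27/2 (r = (-1 + 6)*(1/(-5) + (½)*(-5)) = 5*(-⅕ - 5/2) = 5*(-27/10) = -27/2 ≈ -13.500)
(a(-1) - 14)*r = (9/(-1) - 14)*(-27/2) = (9*(-1) - 14)*(-27/2) = (-9 - 14)*(-27/2) = -23*(-27/2) = 621/2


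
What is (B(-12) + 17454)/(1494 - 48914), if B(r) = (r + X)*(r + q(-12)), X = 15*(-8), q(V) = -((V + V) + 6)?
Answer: -8331/23710 ≈ -0.35137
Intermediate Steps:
q(V) = -6 - 2*V (q(V) = -(2*V + 6) = -(6 + 2*V) = -6 - 2*V)
X = -120
B(r) = (-120 + r)*(18 + r) (B(r) = (r - 120)*(r + (-6 - 2*(-12))) = (-120 + r)*(r + (-6 + 24)) = (-120 + r)*(r + 18) = (-120 + r)*(18 + r))
(B(-12) + 17454)/(1494 - 48914) = ((-2160 + (-12)² - 102*(-12)) + 17454)/(1494 - 48914) = ((-2160 + 144 + 1224) + 17454)/(-47420) = (-792 + 17454)*(-1/47420) = 16662*(-1/47420) = -8331/23710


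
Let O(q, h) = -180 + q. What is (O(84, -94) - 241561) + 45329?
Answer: -196328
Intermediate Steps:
(O(84, -94) - 241561) + 45329 = ((-180 + 84) - 241561) + 45329 = (-96 - 241561) + 45329 = -241657 + 45329 = -196328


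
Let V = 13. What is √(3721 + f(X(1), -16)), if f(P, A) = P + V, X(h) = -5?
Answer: √3729 ≈ 61.066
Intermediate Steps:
f(P, A) = 13 + P (f(P, A) = P + 13 = 13 + P)
√(3721 + f(X(1), -16)) = √(3721 + (13 - 5)) = √(3721 + 8) = √3729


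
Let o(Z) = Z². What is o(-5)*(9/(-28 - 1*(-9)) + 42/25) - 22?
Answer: 155/19 ≈ 8.1579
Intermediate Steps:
o(-5)*(9/(-28 - 1*(-9)) + 42/25) - 22 = (-5)²*(9/(-28 - 1*(-9)) + 42/25) - 22 = 25*(9/(-28 + 9) + 42*(1/25)) - 22 = 25*(9/(-19) + 42/25) - 22 = 25*(9*(-1/19) + 42/25) - 22 = 25*(-9/19 + 42/25) - 22 = 25*(573/475) - 22 = 573/19 - 22 = 155/19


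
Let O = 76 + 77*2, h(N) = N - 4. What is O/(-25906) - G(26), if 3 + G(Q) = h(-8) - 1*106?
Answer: 1567198/12953 ≈ 120.99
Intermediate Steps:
h(N) = -4 + N
O = 230 (O = 76 + 154 = 230)
G(Q) = -121 (G(Q) = -3 + ((-4 - 8) - 1*106) = -3 + (-12 - 106) = -3 - 118 = -121)
O/(-25906) - G(26) = 230/(-25906) - 1*(-121) = 230*(-1/25906) + 121 = -115/12953 + 121 = 1567198/12953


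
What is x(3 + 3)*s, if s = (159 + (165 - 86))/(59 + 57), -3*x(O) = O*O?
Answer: -714/29 ≈ -24.621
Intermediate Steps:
x(O) = -O²/3 (x(O) = -O*O/3 = -O²/3)
s = 119/58 (s = (159 + 79)/116 = 238*(1/116) = 119/58 ≈ 2.0517)
x(3 + 3)*s = -(3 + 3)²/3*(119/58) = -⅓*6²*(119/58) = -⅓*36*(119/58) = -12*119/58 = -714/29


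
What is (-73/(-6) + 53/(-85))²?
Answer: 34656769/260100 ≈ 133.24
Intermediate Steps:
(-73/(-6) + 53/(-85))² = (-73*(-⅙) + 53*(-1/85))² = (73/6 - 53/85)² = (5887/510)² = 34656769/260100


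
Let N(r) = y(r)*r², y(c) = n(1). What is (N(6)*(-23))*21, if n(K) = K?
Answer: -17388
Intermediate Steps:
y(c) = 1
N(r) = r² (N(r) = 1*r² = r²)
(N(6)*(-23))*21 = (6²*(-23))*21 = (36*(-23))*21 = -828*21 = -17388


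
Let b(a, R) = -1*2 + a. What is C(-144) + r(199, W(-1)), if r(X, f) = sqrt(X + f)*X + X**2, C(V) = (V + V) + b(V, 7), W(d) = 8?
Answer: 39167 + 597*sqrt(23) ≈ 42030.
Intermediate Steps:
b(a, R) = -2 + a
C(V) = -2 + 3*V (C(V) = (V + V) + (-2 + V) = 2*V + (-2 + V) = -2 + 3*V)
r(X, f) = X**2 + X*sqrt(X + f) (r(X, f) = X*sqrt(X + f) + X**2 = X**2 + X*sqrt(X + f))
C(-144) + r(199, W(-1)) = (-2 + 3*(-144)) + 199*(199 + sqrt(199 + 8)) = (-2 - 432) + 199*(199 + sqrt(207)) = -434 + 199*(199 + 3*sqrt(23)) = -434 + (39601 + 597*sqrt(23)) = 39167 + 597*sqrt(23)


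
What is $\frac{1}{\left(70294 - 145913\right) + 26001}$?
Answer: $- \frac{1}{49618} \approx -2.0154 \cdot 10^{-5}$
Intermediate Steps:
$\frac{1}{\left(70294 - 145913\right) + 26001} = \frac{1}{-75619 + 26001} = \frac{1}{-49618} = - \frac{1}{49618}$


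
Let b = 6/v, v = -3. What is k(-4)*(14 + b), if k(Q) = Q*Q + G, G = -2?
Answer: 168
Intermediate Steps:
k(Q) = -2 + Q² (k(Q) = Q*Q - 2 = Q² - 2 = -2 + Q²)
b = -2 (b = 6/(-3) = 6*(-⅓) = -2)
k(-4)*(14 + b) = (-2 + (-4)²)*(14 - 2) = (-2 + 16)*12 = 14*12 = 168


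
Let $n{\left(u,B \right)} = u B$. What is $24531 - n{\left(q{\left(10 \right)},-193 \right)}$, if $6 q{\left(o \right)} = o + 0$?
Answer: $\frac{74558}{3} \approx 24853.0$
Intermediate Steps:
$q{\left(o \right)} = \frac{o}{6}$ ($q{\left(o \right)} = \frac{o + 0}{6} = \frac{o}{6}$)
$n{\left(u,B \right)} = B u$
$24531 - n{\left(q{\left(10 \right)},-193 \right)} = 24531 - - 193 \cdot \frac{1}{6} \cdot 10 = 24531 - \left(-193\right) \frac{5}{3} = 24531 - - \frac{965}{3} = 24531 + \frac{965}{3} = \frac{74558}{3}$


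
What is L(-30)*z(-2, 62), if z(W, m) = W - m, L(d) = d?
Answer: 1920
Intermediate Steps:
L(-30)*z(-2, 62) = -30*(-2 - 1*62) = -30*(-2 - 62) = -30*(-64) = 1920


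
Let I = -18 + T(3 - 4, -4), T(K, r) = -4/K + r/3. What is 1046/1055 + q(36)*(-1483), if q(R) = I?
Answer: 71973128/3165 ≈ 22740.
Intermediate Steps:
T(K, r) = -4/K + r/3 (T(K, r) = -4/K + r*(⅓) = -4/K + r/3)
I = -46/3 (I = -18 + (-4/(3 - 4) + (⅓)*(-4)) = -18 + (-4/(-1) - 4/3) = -18 + (-4*(-1) - 4/3) = -18 + (4 - 4/3) = -18 + 8/3 = -46/3 ≈ -15.333)
q(R) = -46/3
1046/1055 + q(36)*(-1483) = 1046/1055 - 46/3*(-1483) = 1046*(1/1055) + 68218/3 = 1046/1055 + 68218/3 = 71973128/3165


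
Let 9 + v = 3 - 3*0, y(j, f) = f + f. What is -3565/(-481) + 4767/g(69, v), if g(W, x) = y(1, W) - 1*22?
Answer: 2706467/55796 ≈ 48.506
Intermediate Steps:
y(j, f) = 2*f
v = -6 (v = -9 + (3 - 3*0) = -9 + (3 + 0) = -9 + 3 = -6)
g(W, x) = -22 + 2*W (g(W, x) = 2*W - 1*22 = 2*W - 22 = -22 + 2*W)
-3565/(-481) + 4767/g(69, v) = -3565/(-481) + 4767/(-22 + 2*69) = -3565*(-1/481) + 4767/(-22 + 138) = 3565/481 + 4767/116 = 2706467/55796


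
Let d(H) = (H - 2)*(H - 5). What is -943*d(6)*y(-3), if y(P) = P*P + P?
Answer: -22632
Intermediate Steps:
d(H) = (-5 + H)*(-2 + H) (d(H) = (-2 + H)*(-5 + H) = (-5 + H)*(-2 + H))
y(P) = P + P² (y(P) = P² + P = P + P²)
-943*d(6)*y(-3) = -943*(10 + 6² - 7*6)*(-3*(1 - 3)) = -943*(10 + 36 - 42)*(-3*(-2)) = -3772*6 = -943*24 = -22632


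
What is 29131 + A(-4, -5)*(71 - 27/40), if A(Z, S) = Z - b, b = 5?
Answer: 1139923/40 ≈ 28498.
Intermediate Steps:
A(Z, S) = -5 + Z (A(Z, S) = Z - 1*5 = Z - 5 = -5 + Z)
29131 + A(-4, -5)*(71 - 27/40) = 29131 + (-5 - 4)*(71 - 27/40) = 29131 - 9*(71 - 27*1/40) = 29131 - 9*(71 - 27/40) = 29131 - 9*2813/40 = 29131 - 25317/40 = 1139923/40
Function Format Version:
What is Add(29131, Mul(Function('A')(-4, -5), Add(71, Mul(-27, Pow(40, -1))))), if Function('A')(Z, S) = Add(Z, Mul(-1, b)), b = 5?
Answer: Rational(1139923, 40) ≈ 28498.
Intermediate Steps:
Function('A')(Z, S) = Add(-5, Z) (Function('A')(Z, S) = Add(Z, Mul(-1, 5)) = Add(Z, -5) = Add(-5, Z))
Add(29131, Mul(Function('A')(-4, -5), Add(71, Mul(-27, Pow(40, -1))))) = Add(29131, Mul(Add(-5, -4), Add(71, Mul(-27, Pow(40, -1))))) = Add(29131, Mul(-9, Add(71, Mul(-27, Rational(1, 40))))) = Add(29131, Mul(-9, Add(71, Rational(-27, 40)))) = Add(29131, Mul(-9, Rational(2813, 40))) = Add(29131, Rational(-25317, 40)) = Rational(1139923, 40)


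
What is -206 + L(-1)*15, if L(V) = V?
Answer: -221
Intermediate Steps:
-206 + L(-1)*15 = -206 - 1*15 = -206 - 15 = -221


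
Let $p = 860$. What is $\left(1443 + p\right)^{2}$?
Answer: $5303809$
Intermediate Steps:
$\left(1443 + p\right)^{2} = \left(1443 + 860\right)^{2} = 2303^{2} = 5303809$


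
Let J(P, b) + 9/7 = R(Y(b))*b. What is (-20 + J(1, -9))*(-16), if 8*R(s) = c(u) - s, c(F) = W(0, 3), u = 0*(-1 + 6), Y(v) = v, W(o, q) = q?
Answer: 3896/7 ≈ 556.57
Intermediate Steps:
u = 0 (u = 0*5 = 0)
c(F) = 3
R(s) = 3/8 - s/8 (R(s) = (3 - s)/8 = 3/8 - s/8)
J(P, b) = -9/7 + b*(3/8 - b/8) (J(P, b) = -9/7 + (3/8 - b/8)*b = -9/7 + b*(3/8 - b/8))
(-20 + J(1, -9))*(-16) = (-20 + (-9/7 - ⅛*(-9)*(-3 - 9)))*(-16) = (-20 + (-9/7 - ⅛*(-9)*(-12)))*(-16) = (-20 + (-9/7 - 27/2))*(-16) = (-20 - 207/14)*(-16) = -487/14*(-16) = 3896/7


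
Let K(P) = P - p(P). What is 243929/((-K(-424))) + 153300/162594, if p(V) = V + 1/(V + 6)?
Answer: -2763076938328/27099 ≈ -1.0196e+8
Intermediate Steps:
p(V) = V + 1/(6 + V)
K(P) = P - (1 + P² + 6*P)/(6 + P)
243929/((-K(-424))) + 153300/162594 = 243929/((-(-1)/(6 - 424))) + 153300/162594 = 243929/((-(-1)/(-418))) + 153300*(1/162594) = 243929/((-(-1)*(-1)/418)) + 25550/27099 = 243929/((-1*1/418)) + 25550/27099 = 243929/(-1/418) + 25550/27099 = 243929*(-418) + 25550/27099 = -101962322 + 25550/27099 = -2763076938328/27099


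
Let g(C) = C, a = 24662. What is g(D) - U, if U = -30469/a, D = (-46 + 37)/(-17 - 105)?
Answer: 984794/752191 ≈ 1.3092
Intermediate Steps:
D = 9/122 (D = -9/(-122) = -9*(-1/122) = 9/122 ≈ 0.073771)
U = -30469/24662 ≈ -1.2355
g(D) - U = 9/122 - 1*(-30469/24662) = 9/122 + 30469/24662 = 984794/752191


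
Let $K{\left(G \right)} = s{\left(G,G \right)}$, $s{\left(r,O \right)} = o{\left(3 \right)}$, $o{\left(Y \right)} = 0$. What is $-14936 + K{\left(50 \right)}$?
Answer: $-14936$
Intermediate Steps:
$s{\left(r,O \right)} = 0$
$K{\left(G \right)} = 0$
$-14936 + K{\left(50 \right)} = -14936 + 0 = -14936$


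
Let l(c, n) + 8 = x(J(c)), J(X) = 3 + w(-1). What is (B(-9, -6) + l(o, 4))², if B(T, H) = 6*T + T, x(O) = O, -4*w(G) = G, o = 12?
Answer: 73441/16 ≈ 4590.1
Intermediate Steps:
w(G) = -G/4
J(X) = 13/4 (J(X) = 3 - ¼*(-1) = 3 + ¼ = 13/4)
l(c, n) = -19/4 (l(c, n) = -8 + 13/4 = -19/4)
B(T, H) = 7*T
(B(-9, -6) + l(o, 4))² = (7*(-9) - 19/4)² = (-63 - 19/4)² = (-271/4)² = 73441/16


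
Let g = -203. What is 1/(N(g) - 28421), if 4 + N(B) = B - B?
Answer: -1/28425 ≈ -3.5180e-5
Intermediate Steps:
N(B) = -4 (N(B) = -4 + (B - B) = -4 + 0 = -4)
1/(N(g) - 28421) = 1/(-4 - 28421) = 1/(-28425) = -1/28425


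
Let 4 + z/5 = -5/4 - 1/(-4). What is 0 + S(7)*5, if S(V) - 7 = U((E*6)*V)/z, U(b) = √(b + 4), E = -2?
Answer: 35 - 4*I*√5/5 ≈ 35.0 - 1.7889*I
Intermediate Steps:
z = -25 (z = -20 + 5*(-5/4 - 1/(-4)) = -20 + 5*(-5*¼ - 1*(-¼)) = -20 + 5*(-5/4 + ¼) = -20 + 5*(-1) = -20 - 5 = -25)
U(b) = √(4 + b)
S(V) = 7 - √(4 - 12*V)/25 (S(V) = 7 + √(4 + (-2*6)*V)/(-25) = 7 + √(4 - 12*V)*(-1/25) = 7 - √(4 - 12*V)/25)
0 + S(7)*5 = 0 + (7 - 2*√(1 - 3*7)/25)*5 = 0 + (7 - 2*√(1 - 21)/25)*5 = 0 + (7 - 4*I*√5/25)*5 = 0 + (35 - 4*I*√5/5) = 35 - 4*I*√5/5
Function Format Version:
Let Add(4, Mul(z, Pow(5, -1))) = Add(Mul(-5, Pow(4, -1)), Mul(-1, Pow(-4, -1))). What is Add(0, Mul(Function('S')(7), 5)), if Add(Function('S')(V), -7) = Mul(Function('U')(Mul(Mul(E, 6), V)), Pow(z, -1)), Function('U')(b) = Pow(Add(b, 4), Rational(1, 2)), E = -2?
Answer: Add(35, Mul(Rational(-4, 5), I, Pow(5, Rational(1, 2)))) ≈ Add(35.000, Mul(-1.7889, I))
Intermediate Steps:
z = -25 (z = Add(-20, Mul(5, Add(Mul(-5, Pow(4, -1)), Mul(-1, Pow(-4, -1))))) = Add(-20, Mul(5, Add(Mul(-5, Rational(1, 4)), Mul(-1, Rational(-1, 4))))) = Add(-20, Mul(5, Add(Rational(-5, 4), Rational(1, 4)))) = Add(-20, Mul(5, -1)) = Add(-20, -5) = -25)
Function('U')(b) = Pow(Add(4, b), Rational(1, 2))
Function('S')(V) = Add(7, Mul(Rational(-1, 25), Pow(Add(4, Mul(-12, V)), Rational(1, 2)))) (Function('S')(V) = Add(7, Mul(Pow(Add(4, Mul(Mul(-2, 6), V)), Rational(1, 2)), Pow(-25, -1))) = Add(7, Mul(Pow(Add(4, Mul(-12, V)), Rational(1, 2)), Rational(-1, 25))) = Add(7, Mul(Rational(-1, 25), Pow(Add(4, Mul(-12, V)), Rational(1, 2)))))
Add(0, Mul(Function('S')(7), 5)) = Add(0, Mul(Add(7, Mul(Rational(-2, 25), Pow(Add(1, Mul(-3, 7)), Rational(1, 2)))), 5)) = Add(0, Mul(Add(7, Mul(Rational(-2, 25), Pow(Add(1, -21), Rational(1, 2)))), 5)) = Add(0, Mul(Add(7, Mul(Rational(-2, 25), Pow(-20, Rational(1, 2)))), 5)) = Add(0, Mul(Add(7, Mul(Rational(-2, 25), Mul(2, I, Pow(5, Rational(1, 2))))), 5)) = Add(0, Mul(Add(7, Mul(Rational(-4, 25), I, Pow(5, Rational(1, 2)))), 5)) = Add(0, Add(35, Mul(Rational(-4, 5), I, Pow(5, Rational(1, 2))))) = Add(35, Mul(Rational(-4, 5), I, Pow(5, Rational(1, 2))))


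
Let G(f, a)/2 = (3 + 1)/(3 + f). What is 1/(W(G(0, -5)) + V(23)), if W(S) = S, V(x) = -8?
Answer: -3/16 ≈ -0.18750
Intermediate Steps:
G(f, a) = 8/(3 + f) (G(f, a) = 2*((3 + 1)/(3 + f)) = 2*(4/(3 + f)) = 8/(3 + f))
1/(W(G(0, -5)) + V(23)) = 1/(8/(3 + 0) - 8) = 1/(8/3 - 8) = 1/(-16/3) = -3/16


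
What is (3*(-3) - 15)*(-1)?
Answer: 24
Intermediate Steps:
(3*(-3) - 15)*(-1) = (-9 - 15)*(-1) = -24*(-1) = 24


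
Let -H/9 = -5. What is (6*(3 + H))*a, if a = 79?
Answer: 22752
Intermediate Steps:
H = 45 (H = -9*(-5) = 45)
(6*(3 + H))*a = (6*(3 + 45))*79 = (6*48)*79 = 288*79 = 22752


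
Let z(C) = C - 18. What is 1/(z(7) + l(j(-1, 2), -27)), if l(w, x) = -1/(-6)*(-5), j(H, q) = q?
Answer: -6/71 ≈ -0.084507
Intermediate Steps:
z(C) = -18 + C
l(w, x) = -⅚ (l(w, x) = -1*(-⅙)*(-5) = (⅙)*(-5) = -⅚)
1/(z(7) + l(j(-1, 2), -27)) = 1/((-18 + 7) - ⅚) = 1/(-11 - ⅚) = 1/(-71/6) = -6/71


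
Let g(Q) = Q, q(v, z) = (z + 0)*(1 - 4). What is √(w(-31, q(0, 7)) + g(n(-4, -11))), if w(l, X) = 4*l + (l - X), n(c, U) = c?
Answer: I*√138 ≈ 11.747*I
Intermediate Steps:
q(v, z) = -3*z (q(v, z) = z*(-3) = -3*z)
w(l, X) = -X + 5*l
√(w(-31, q(0, 7)) + g(n(-4, -11))) = √((-(-3)*7 + 5*(-31)) - 4) = √((-1*(-21) - 155) - 4) = √((21 - 155) - 4) = √(-134 - 4) = √(-138) = I*√138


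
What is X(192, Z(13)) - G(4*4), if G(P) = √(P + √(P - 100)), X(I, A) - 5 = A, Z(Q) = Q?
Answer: 18 - √(16 + 2*I*√21) ≈ 13.85 - 1.1043*I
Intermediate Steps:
X(I, A) = 5 + A
G(P) = √(P + √(-100 + P))
X(192, Z(13)) - G(4*4) = (5 + 13) - √(4*4 + √(-100 + 4*4)) = 18 - √(16 + √(-100 + 16)) = 18 - √(16 + √(-84)) = 18 - √(16 + 2*I*√21)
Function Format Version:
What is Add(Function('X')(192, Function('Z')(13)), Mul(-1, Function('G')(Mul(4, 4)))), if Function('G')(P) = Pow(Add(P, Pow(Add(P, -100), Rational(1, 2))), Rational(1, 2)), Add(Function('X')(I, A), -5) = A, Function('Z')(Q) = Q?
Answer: Add(18, Mul(-1, Pow(Add(16, Mul(2, I, Pow(21, Rational(1, 2)))), Rational(1, 2)))) ≈ Add(13.850, Mul(-1.1043, I))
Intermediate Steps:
Function('X')(I, A) = Add(5, A)
Function('G')(P) = Pow(Add(P, Pow(Add(-100, P), Rational(1, 2))), Rational(1, 2))
Add(Function('X')(192, Function('Z')(13)), Mul(-1, Function('G')(Mul(4, 4)))) = Add(Add(5, 13), Mul(-1, Pow(Add(Mul(4, 4), Pow(Add(-100, Mul(4, 4)), Rational(1, 2))), Rational(1, 2)))) = Add(18, Mul(-1, Pow(Add(16, Pow(Add(-100, 16), Rational(1, 2))), Rational(1, 2)))) = Add(18, Mul(-1, Pow(Add(16, Pow(-84, Rational(1, 2))), Rational(1, 2)))) = Add(18, Mul(-1, Pow(Add(16, Mul(2, I, Pow(21, Rational(1, 2)))), Rational(1, 2))))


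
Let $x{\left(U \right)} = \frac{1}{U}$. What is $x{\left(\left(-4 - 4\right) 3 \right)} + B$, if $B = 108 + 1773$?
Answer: $\frac{45143}{24} \approx 1881.0$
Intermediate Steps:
$B = 1881$
$x{\left(\left(-4 - 4\right) 3 \right)} + B = \frac{1}{\left(-4 - 4\right) 3} + 1881 = \frac{1}{\left(-8\right) 3} + 1881 = \frac{1}{-24} + 1881 = - \frac{1}{24} + 1881 = \frac{45143}{24}$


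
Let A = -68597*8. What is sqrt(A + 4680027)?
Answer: sqrt(4131251) ≈ 2032.5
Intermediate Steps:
A = -548776
sqrt(A + 4680027) = sqrt(-548776 + 4680027) = sqrt(4131251)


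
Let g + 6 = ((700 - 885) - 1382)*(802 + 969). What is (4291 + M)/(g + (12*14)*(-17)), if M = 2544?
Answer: -6835/2778019 ≈ -0.0024604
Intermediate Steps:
g = -2775163 (g = -6 + ((700 - 885) - 1382)*(802 + 969) = -6 + (-185 - 1382)*1771 = -6 - 1567*1771 = -6 - 2775157 = -2775163)
(4291 + M)/(g + (12*14)*(-17)) = (4291 + 2544)/(-2775163 + (12*14)*(-17)) = 6835/(-2775163 + 168*(-17)) = 6835/(-2775163 - 2856) = 6835/(-2778019) = 6835*(-1/2778019) = -6835/2778019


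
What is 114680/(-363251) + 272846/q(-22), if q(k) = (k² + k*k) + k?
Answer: 49501547533/171817723 ≈ 288.10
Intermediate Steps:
q(k) = k + 2*k² (q(k) = (k² + k²) + k = 2*k² + k = k + 2*k²)
114680/(-363251) + 272846/q(-22) = 114680/(-363251) + 272846/((-22*(1 + 2*(-22)))) = 114680*(-1/363251) + 272846/((-22*(1 - 44))) = -114680/363251 + 272846/((-22*(-43))) = -114680/363251 + 272846/946 = -114680/363251 + 272846*(1/946) = -114680/363251 + 136423/473 = 49501547533/171817723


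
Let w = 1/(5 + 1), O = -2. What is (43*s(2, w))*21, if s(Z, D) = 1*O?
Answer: -1806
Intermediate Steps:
w = ⅙ (w = 1/6 = ⅙ ≈ 0.16667)
s(Z, D) = -2 (s(Z, D) = 1*(-2) = -2)
(43*s(2, w))*21 = (43*(-2))*21 = -86*21 = -1806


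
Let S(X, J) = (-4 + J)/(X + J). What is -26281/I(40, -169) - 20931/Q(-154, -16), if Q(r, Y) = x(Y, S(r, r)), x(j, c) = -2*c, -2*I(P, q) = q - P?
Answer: 332690185/16511 ≈ 20150.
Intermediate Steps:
I(P, q) = P/2 - q/2 (I(P, q) = -(q - P)/2 = P/2 - q/2)
S(X, J) = (-4 + J)/(J + X)
Q(r, Y) = -(-4 + r)/r (Q(r, Y) = -2*(-4 + r)/(r + r) = -2*(-4 + r)/(2*r) = -2*1/(2*r)*(-4 + r) = -(-4 + r)/r)
-26281/I(40, -169) - 20931/Q(-154, -16) = -26281/((½)*40 - ½*(-169)) - 20931*(-154/(4 - 1*(-154))) = -26281/(20 + 169/2) - 20931*(-154/(4 + 154)) = -26281/209/2 - 20931/((-1/154*158)) = -26281*2/209 - 20931/(-79/77) = -52562/209 - 20931*(-77/79) = -52562/209 + 1611687/79 = 332690185/16511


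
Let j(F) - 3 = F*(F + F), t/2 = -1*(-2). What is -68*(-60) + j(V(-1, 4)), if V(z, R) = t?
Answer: 4115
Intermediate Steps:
t = 4 (t = 2*(-1*(-2)) = 2*2 = 4)
V(z, R) = 4
j(F) = 3 + 2*F² (j(F) = 3 + F*(F + F) = 3 + F*(2*F) = 3 + 2*F²)
-68*(-60) + j(V(-1, 4)) = -68*(-60) + (3 + 2*4²) = 4080 + (3 + 2*16) = 4080 + (3 + 32) = 4080 + 35 = 4115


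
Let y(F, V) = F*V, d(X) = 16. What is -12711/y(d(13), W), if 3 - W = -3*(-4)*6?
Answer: 4237/368 ≈ 11.514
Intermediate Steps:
W = -69 (W = 3 - (-3*(-4))*6 = 3 - 12*6 = 3 - 1*72 = 3 - 72 = -69)
-12711/y(d(13), W) = -12711/(16*(-69)) = -12711/(-1104) = -12711*(-1/1104) = 4237/368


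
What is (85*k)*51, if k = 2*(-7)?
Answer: -60690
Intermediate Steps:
k = -14
(85*k)*51 = (85*(-14))*51 = -1190*51 = -60690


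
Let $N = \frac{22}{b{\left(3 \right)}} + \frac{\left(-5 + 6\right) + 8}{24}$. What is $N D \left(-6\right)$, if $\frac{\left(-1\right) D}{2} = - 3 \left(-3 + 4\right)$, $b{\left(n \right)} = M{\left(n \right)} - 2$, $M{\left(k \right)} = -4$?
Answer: $\frac{237}{2} \approx 118.5$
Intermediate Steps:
$b{\left(n \right)} = -6$ ($b{\left(n \right)} = -4 - 2 = -6$)
$D = 6$ ($D = - 2 \left(- 3 \left(-3 + 4\right)\right) = - 2 \left(\left(-3\right) 1\right) = \left(-2\right) \left(-3\right) = 6$)
$N = - \frac{79}{24}$ ($N = \frac{22}{-6} + \frac{\left(-5 + 6\right) + 8}{24} = 22 \left(- \frac{1}{6}\right) + \left(1 + 8\right) \frac{1}{24} = - \frac{11}{3} + 9 \cdot \frac{1}{24} = - \frac{11}{3} + \frac{3}{8} = - \frac{79}{24} \approx -3.2917$)
$N D \left(-6\right) = \left(- \frac{79}{24}\right) 6 \left(-6\right) = \left(- \frac{79}{4}\right) \left(-6\right) = \frac{237}{2}$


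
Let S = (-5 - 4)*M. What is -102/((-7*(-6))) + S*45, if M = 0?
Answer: -17/7 ≈ -2.4286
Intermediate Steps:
S = 0 (S = (-5 - 4)*0 = -9*0 = 0)
-102/((-7*(-6))) + S*45 = -102/((-7*(-6))) + 0*45 = -102/42 + 0 = -102*1/42 + 0 = -17/7 + 0 = -17/7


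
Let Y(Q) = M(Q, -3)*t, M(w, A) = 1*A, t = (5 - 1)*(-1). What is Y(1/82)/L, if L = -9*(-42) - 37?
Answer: 12/341 ≈ 0.035191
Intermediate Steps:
L = 341 (L = 378 - 37 = 341)
t = -4 (t = 4*(-1) = -4)
M(w, A) = A
Y(Q) = 12 (Y(Q) = -3*(-4) = 12)
Y(1/82)/L = 12/341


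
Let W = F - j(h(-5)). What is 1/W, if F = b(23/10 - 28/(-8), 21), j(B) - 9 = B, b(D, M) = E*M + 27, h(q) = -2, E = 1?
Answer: 1/41 ≈ 0.024390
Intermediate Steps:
b(D, M) = 27 + M (b(D, M) = 1*M + 27 = M + 27 = 27 + M)
j(B) = 9 + B
F = 48 (F = 27 + 21 = 48)
W = 41 (W = 48 - (9 - 2) = 48 - 1*7 = 48 - 7 = 41)
1/W = 1/41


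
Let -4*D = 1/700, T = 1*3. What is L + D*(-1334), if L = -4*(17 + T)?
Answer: -111333/1400 ≈ -79.524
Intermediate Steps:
T = 3
D = -1/2800 (D = -¼/700 = -¼*1/700 = -1/2800 ≈ -0.00035714)
L = -80 (L = -4*(17 + 3) = -4*20 = -80)
L + D*(-1334) = -80 - 1/2800*(-1334) = -80 + 667/1400 = -111333/1400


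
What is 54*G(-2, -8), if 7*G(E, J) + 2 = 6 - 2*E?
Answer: 432/7 ≈ 61.714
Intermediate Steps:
G(E, J) = 4/7 - 2*E/7 (G(E, J) = -2/7 + (6 - 2*E)/7 = -2/7 + (6/7 - 2*E/7) = 4/7 - 2*E/7)
54*G(-2, -8) = 54*(4/7 - 2/7*(-2)) = 54*(4/7 + 4/7) = 54*(8/7) = 432/7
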